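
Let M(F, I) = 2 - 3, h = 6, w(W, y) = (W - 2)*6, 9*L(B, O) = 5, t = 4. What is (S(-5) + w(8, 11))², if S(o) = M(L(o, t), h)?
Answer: 1225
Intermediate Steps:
L(B, O) = 5/9 (L(B, O) = (⅑)*5 = 5/9)
w(W, y) = -12 + 6*W (w(W, y) = (-2 + W)*6 = -12 + 6*W)
M(F, I) = -1
S(o) = -1
(S(-5) + w(8, 11))² = (-1 + (-12 + 6*8))² = (-1 + (-12 + 48))² = (-1 + 36)² = 35² = 1225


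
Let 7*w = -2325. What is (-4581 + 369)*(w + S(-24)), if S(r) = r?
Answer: 10500516/7 ≈ 1.5001e+6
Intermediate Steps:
w = -2325/7 (w = (⅐)*(-2325) = -2325/7 ≈ -332.14)
(-4581 + 369)*(w + S(-24)) = (-4581 + 369)*(-2325/7 - 24) = -4212*(-2493/7) = 10500516/7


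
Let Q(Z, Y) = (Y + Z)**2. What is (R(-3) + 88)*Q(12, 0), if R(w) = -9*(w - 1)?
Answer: 17856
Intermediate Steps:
R(w) = 9 - 9*w (R(w) = -9*(-1 + w) = 9 - 9*w)
(R(-3) + 88)*Q(12, 0) = ((9 - 9*(-3)) + 88)*(0 + 12)**2 = ((9 + 27) + 88)*12**2 = (36 + 88)*144 = 124*144 = 17856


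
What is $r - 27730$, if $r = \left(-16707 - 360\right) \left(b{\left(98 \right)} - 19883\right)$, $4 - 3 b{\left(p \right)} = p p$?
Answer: $393929831$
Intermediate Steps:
$b{\left(p \right)} = \frac{4}{3} - \frac{p^{2}}{3}$ ($b{\left(p \right)} = \frac{4}{3} - \frac{p p}{3} = \frac{4}{3} - \frac{p^{2}}{3}$)
$r = 393957561$ ($r = \left(-16707 - 360\right) \left(\left(\frac{4}{3} - \frac{98^{2}}{3}\right) - 19883\right) = \left(-16707 - 360\right) \left(\left(\frac{4}{3} - \frac{9604}{3}\right) - 19883\right) = - 17067 \left(\left(\frac{4}{3} - \frac{9604}{3}\right) - 19883\right) = - 17067 \left(-3200 - 19883\right) = \left(-17067\right) \left(-23083\right) = 393957561$)
$r - 27730 = 393957561 - 27730 = 393929831$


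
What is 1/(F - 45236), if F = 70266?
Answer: 1/25030 ≈ 3.9952e-5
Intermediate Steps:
1/(F - 45236) = 1/(70266 - 45236) = 1/25030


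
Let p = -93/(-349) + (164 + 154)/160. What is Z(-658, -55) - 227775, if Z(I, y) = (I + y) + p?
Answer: -6379322029/27920 ≈ -2.2849e+5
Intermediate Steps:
p = 62931/27920 (p = -93*(-1/349) + 318*(1/160) = 93/349 + 159/80 = 62931/27920 ≈ 2.2540)
Z(I, y) = 62931/27920 + I + y (Z(I, y) = (I + y) + 62931/27920 = 62931/27920 + I + y)
Z(-658, -55) - 227775 = (62931/27920 - 658 - 55) - 227775 = -19844029/27920 - 227775 = -6379322029/27920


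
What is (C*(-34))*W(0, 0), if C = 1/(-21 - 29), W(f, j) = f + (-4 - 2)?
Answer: -102/25 ≈ -4.0800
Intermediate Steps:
W(f, j) = -6 + f (W(f, j) = f - 6 = -6 + f)
C = -1/50 (C = 1/(-50) = -1/50 ≈ -0.020000)
(C*(-34))*W(0, 0) = (-1/50*(-34))*(-6 + 0) = (17/25)*(-6) = -102/25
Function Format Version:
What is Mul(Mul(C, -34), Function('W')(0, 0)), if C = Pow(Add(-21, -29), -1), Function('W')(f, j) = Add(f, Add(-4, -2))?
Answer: Rational(-102, 25) ≈ -4.0800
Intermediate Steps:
Function('W')(f, j) = Add(-6, f) (Function('W')(f, j) = Add(f, -6) = Add(-6, f))
C = Rational(-1, 50) (C = Pow(-50, -1) = Rational(-1, 50) ≈ -0.020000)
Mul(Mul(C, -34), Function('W')(0, 0)) = Mul(Mul(Rational(-1, 50), -34), Add(-6, 0)) = Mul(Rational(17, 25), -6) = Rational(-102, 25)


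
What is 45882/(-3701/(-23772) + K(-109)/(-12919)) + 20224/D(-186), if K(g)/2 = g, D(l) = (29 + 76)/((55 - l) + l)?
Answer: 307697286597256/1112905815 ≈ 2.7648e+5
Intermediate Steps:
D(l) = 21/11 (D(l) = 105/55 = 105*(1/55) = 21/11)
K(g) = 2*g
45882/(-3701/(-23772) + K(-109)/(-12919)) + 20224/D(-186) = 45882/(-3701/(-23772) + (2*(-109))/(-12919)) + 20224/(21/11) = 45882/(-3701*(-1/23772) - 218*(-1/12919)) + 20224*(11/21) = 45882/(3701/23772 + 218/12919) + 222464/21 = 45882/(52995515/307110468) + 222464/21 = 45882*(307110468/52995515) + 222464/21 = 14090842492776/52995515 + 222464/21 = 307697286597256/1112905815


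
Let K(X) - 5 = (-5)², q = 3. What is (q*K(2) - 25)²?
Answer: 4225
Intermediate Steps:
K(X) = 30 (K(X) = 5 + (-5)² = 5 + 25 = 30)
(q*K(2) - 25)² = (3*30 - 25)² = (90 - 25)² = 65² = 4225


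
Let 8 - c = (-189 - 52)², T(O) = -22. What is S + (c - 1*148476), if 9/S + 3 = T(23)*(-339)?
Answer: -513274262/2485 ≈ -2.0655e+5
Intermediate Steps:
c = -58073 (c = 8 - (-189 - 52)² = 8 - 1*(-241)² = 8 - 1*58081 = 8 - 58081 = -58073)
S = 3/2485 (S = 9/(-3 - 22*(-339)) = 9/(-3 + 7458) = 9/7455 = 9*(1/7455) = 3/2485 ≈ 0.0012072)
S + (c - 1*148476) = 3/2485 + (-58073 - 1*148476) = 3/2485 + (-58073 - 148476) = 3/2485 - 206549 = -513274262/2485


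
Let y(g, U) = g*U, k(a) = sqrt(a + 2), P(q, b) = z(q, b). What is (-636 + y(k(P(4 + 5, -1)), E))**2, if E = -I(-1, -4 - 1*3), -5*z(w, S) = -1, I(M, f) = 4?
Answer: 2022656/5 + 5088*sqrt(55)/5 ≈ 4.1208e+5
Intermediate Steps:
z(w, S) = 1/5 (z(w, S) = -1/5*(-1) = 1/5)
P(q, b) = 1/5
k(a) = sqrt(2 + a)
E = -4 (E = -1*4 = -4)
y(g, U) = U*g
(-636 + y(k(P(4 + 5, -1)), E))**2 = (-636 - 4*sqrt(2 + 1/5))**2 = (-636 - 4*sqrt(55)/5)**2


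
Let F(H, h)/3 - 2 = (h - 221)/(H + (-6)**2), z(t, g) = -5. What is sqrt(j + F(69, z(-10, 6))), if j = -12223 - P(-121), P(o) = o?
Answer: I*sqrt(14825510)/35 ≈ 110.01*I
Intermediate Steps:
F(H, h) = 6 + 3*(-221 + h)/(36 + H) (F(H, h) = 6 + 3*((h - 221)/(H + (-6)**2)) = 6 + 3*((-221 + h)/(H + 36)) = 6 + 3*((-221 + h)/(36 + H)) = 6 + 3*(-221 + h)/(36 + H))
j = -12102 (j = -12223 - 1*(-121) = -12223 + 121 = -12102)
sqrt(j + F(69, z(-10, 6))) = sqrt(-12102 + 3*(-149 - 5 + 2*69)/(36 + 69)) = sqrt(-12102 + 3*(-149 - 5 + 138)/105) = sqrt(-12102 + 3*(1/105)*(-16)) = sqrt(-12102 - 16/35) = sqrt(-423586/35) = I*sqrt(14825510)/35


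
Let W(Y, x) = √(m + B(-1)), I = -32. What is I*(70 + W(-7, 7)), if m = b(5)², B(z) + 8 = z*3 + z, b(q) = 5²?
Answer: -2240 - 32*√613 ≈ -3032.3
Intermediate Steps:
b(q) = 25
B(z) = -8 + 4*z (B(z) = -8 + (z*3 + z) = -8 + (3*z + z) = -8 + 4*z)
m = 625 (m = 25² = 625)
W(Y, x) = √613 (W(Y, x) = √(625 + (-8 + 4*(-1))) = √(625 + (-8 - 4)) = √(625 - 12) = √613)
I*(70 + W(-7, 7)) = -32*(70 + √613) = -2240 - 32*√613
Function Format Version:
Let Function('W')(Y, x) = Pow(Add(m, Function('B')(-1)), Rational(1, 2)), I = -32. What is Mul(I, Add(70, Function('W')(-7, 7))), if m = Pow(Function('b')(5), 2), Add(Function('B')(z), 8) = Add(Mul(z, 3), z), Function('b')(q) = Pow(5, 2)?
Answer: Add(-2240, Mul(-32, Pow(613, Rational(1, 2)))) ≈ -3032.3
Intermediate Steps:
Function('b')(q) = 25
Function('B')(z) = Add(-8, Mul(4, z)) (Function('B')(z) = Add(-8, Add(Mul(z, 3), z)) = Add(-8, Add(Mul(3, z), z)) = Add(-8, Mul(4, z)))
m = 625 (m = Pow(25, 2) = 625)
Function('W')(Y, x) = Pow(613, Rational(1, 2)) (Function('W')(Y, x) = Pow(Add(625, Add(-8, Mul(4, -1))), Rational(1, 2)) = Pow(Add(625, Add(-8, -4)), Rational(1, 2)) = Pow(Add(625, -12), Rational(1, 2)) = Pow(613, Rational(1, 2)))
Mul(I, Add(70, Function('W')(-7, 7))) = Mul(-32, Add(70, Pow(613, Rational(1, 2)))) = Add(-2240, Mul(-32, Pow(613, Rational(1, 2))))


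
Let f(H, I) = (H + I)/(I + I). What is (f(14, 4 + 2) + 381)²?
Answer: 1317904/9 ≈ 1.4643e+5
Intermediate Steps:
f(H, I) = (H + I)/(2*I) (f(H, I) = (H + I)/((2*I)) = (H + I)*(1/(2*I)) = (H + I)/(2*I))
(f(14, 4 + 2) + 381)² = ((14 + (4 + 2))/(2*(4 + 2)) + 381)² = ((½)*(14 + 6)/6 + 381)² = ((½)*(⅙)*20 + 381)² = (5/3 + 381)² = (1148/3)² = 1317904/9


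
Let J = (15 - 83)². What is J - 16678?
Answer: -12054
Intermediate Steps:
J = 4624 (J = (-68)² = 4624)
J - 16678 = 4624 - 16678 = -12054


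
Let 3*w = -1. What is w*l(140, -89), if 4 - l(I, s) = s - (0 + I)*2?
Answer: -373/3 ≈ -124.33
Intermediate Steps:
w = -⅓ (w = (⅓)*(-1) = -⅓ ≈ -0.33333)
l(I, s) = 4 - s + 2*I (l(I, s) = 4 - (s - (0 + I)*2) = 4 - (s - I*2) = 4 - (s - 2*I) = 4 + (-s + 2*I) = 4 - s + 2*I)
w*l(140, -89) = -(4 - 1*(-89) + 2*140)/3 = -(4 + 89 + 280)/3 = -⅓*373 = -373/3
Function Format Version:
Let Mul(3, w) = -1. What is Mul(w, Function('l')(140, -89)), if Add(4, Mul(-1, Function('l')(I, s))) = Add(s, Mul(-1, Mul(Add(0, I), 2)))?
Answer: Rational(-373, 3) ≈ -124.33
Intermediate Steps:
w = Rational(-1, 3) (w = Mul(Rational(1, 3), -1) = Rational(-1, 3) ≈ -0.33333)
Function('l')(I, s) = Add(4, Mul(-1, s), Mul(2, I)) (Function('l')(I, s) = Add(4, Mul(-1, Add(s, Mul(-1, Mul(Add(0, I), 2))))) = Add(4, Mul(-1, Add(s, Mul(-1, Mul(I, 2))))) = Add(4, Mul(-1, Add(s, Mul(-1, Mul(2, I))))) = Add(4, Mul(-1, Add(s, Mul(-2, I)))) = Add(4, Add(Mul(-1, s), Mul(2, I))) = Add(4, Mul(-1, s), Mul(2, I)))
Mul(w, Function('l')(140, -89)) = Mul(Rational(-1, 3), Add(4, Mul(-1, -89), Mul(2, 140))) = Mul(Rational(-1, 3), Add(4, 89, 280)) = Mul(Rational(-1, 3), 373) = Rational(-373, 3)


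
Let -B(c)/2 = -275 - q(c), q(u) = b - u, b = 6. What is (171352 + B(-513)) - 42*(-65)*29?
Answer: 252110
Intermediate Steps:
q(u) = 6 - u
B(c) = 562 - 2*c (B(c) = -2*(-275 - (6 - c)) = -2*(-275 + (-6 + c)) = -2*(-281 + c) = 562 - 2*c)
(171352 + B(-513)) - 42*(-65)*29 = (171352 + (562 - 2*(-513))) - 42*(-65)*29 = (171352 + (562 + 1026)) + 2730*29 = (171352 + 1588) + 79170 = 172940 + 79170 = 252110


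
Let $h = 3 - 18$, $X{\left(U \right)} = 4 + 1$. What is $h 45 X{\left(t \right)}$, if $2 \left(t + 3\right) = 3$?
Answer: $-3375$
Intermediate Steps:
$t = - \frac{3}{2}$ ($t = -3 + \frac{1}{2} \cdot 3 = -3 + \frac{3}{2} = - \frac{3}{2} \approx -1.5$)
$X{\left(U \right)} = 5$
$h = -15$
$h 45 X{\left(t \right)} = \left(-15\right) 45 \cdot 5 = \left(-675\right) 5 = -3375$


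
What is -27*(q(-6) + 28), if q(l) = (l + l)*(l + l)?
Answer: -4644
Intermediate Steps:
q(l) = 4*l² (q(l) = (2*l)*(2*l) = 4*l²)
-27*(q(-6) + 28) = -27*(4*(-6)² + 28) = -27*(4*36 + 28) = -27*(144 + 28) = -27*172 = -4644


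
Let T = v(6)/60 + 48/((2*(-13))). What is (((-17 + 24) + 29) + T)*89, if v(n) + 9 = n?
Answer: 789163/260 ≈ 3035.2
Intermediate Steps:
v(n) = -9 + n
T = -493/260 (T = (-9 + 6)/60 + 48/((2*(-13))) = -3*1/60 + 48/(-26) = -1/20 + 48*(-1/26) = -1/20 - 24/13 = -493/260 ≈ -1.8962)
(((-17 + 24) + 29) + T)*89 = (((-17 + 24) + 29) - 493/260)*89 = ((7 + 29) - 493/260)*89 = (36 - 493/260)*89 = (8867/260)*89 = 789163/260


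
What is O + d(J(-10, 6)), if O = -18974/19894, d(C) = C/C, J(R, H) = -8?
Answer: 460/9947 ≈ 0.046245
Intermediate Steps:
d(C) = 1
O = -9487/9947 (O = -18974*1/19894 = -9487/9947 ≈ -0.95375)
O + d(J(-10, 6)) = -9487/9947 + 1 = 460/9947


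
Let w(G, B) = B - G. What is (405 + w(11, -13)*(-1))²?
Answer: 184041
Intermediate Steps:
(405 + w(11, -13)*(-1))² = (405 + (-13 - 1*11)*(-1))² = (405 + (-13 - 11)*(-1))² = (405 - 24*(-1))² = (405 + 24)² = 429² = 184041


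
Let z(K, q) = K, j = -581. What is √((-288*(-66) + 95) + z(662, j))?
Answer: √19765 ≈ 140.59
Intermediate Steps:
√((-288*(-66) + 95) + z(662, j)) = √((-288*(-66) + 95) + 662) = √((19008 + 95) + 662) = √(19103 + 662) = √19765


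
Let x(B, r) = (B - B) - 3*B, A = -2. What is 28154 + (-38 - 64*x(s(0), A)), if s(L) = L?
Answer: 28116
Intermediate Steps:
x(B, r) = -3*B (x(B, r) = 0 - 3*B = -3*B)
28154 + (-38 - 64*x(s(0), A)) = 28154 + (-38 - (-192)*0) = 28154 + (-38 - 64*0) = 28154 + (-38 + 0) = 28154 - 38 = 28116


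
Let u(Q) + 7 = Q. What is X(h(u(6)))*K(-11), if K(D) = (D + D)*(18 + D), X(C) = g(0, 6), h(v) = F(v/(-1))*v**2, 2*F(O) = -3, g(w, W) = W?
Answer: -924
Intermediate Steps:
u(Q) = -7 + Q
F(O) = -3/2 (F(O) = (1/2)*(-3) = -3/2)
h(v) = -3*v**2/2
X(C) = 6
K(D) = 2*D*(18 + D) (K(D) = (2*D)*(18 + D) = 2*D*(18 + D))
X(h(u(6)))*K(-11) = 6*(2*(-11)*(18 - 11)) = 6*(2*(-11)*7) = 6*(-154) = -924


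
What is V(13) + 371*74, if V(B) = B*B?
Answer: 27623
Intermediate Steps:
V(B) = B**2
V(13) + 371*74 = 13**2 + 371*74 = 169 + 27454 = 27623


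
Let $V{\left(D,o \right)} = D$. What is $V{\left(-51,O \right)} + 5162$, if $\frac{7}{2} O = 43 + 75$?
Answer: $5111$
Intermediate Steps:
$O = \frac{236}{7}$ ($O = \frac{2 \left(43 + 75\right)}{7} = \frac{2}{7} \cdot 118 = \frac{236}{7} \approx 33.714$)
$V{\left(-51,O \right)} + 5162 = -51 + 5162 = 5111$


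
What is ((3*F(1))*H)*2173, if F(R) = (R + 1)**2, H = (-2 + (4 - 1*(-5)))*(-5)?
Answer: -912660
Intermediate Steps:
H = -35 (H = (-2 + (4 + 5))*(-5) = (-2 + 9)*(-5) = 7*(-5) = -35)
F(R) = (1 + R)**2
((3*F(1))*H)*2173 = ((3*(1 + 1)**2)*(-35))*2173 = ((3*2**2)*(-35))*2173 = ((3*4)*(-35))*2173 = (12*(-35))*2173 = -420*2173 = -912660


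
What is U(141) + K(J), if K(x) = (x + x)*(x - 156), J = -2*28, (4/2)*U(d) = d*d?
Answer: 67369/2 ≈ 33685.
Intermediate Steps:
U(d) = d²/2 (U(d) = (d*d)/2 = d²/2)
J = -56
K(x) = 2*x*(-156 + x) (K(x) = (2*x)*(-156 + x) = 2*x*(-156 + x))
U(141) + K(J) = (½)*141² + 2*(-56)*(-156 - 56) = (½)*19881 + 2*(-56)*(-212) = 19881/2 + 23744 = 67369/2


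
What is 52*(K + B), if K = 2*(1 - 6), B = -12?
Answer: -1144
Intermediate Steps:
K = -10 (K = 2*(-5) = -10)
52*(K + B) = 52*(-10 - 12) = 52*(-22) = -1144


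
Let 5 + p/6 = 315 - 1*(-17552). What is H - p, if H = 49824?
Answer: -57348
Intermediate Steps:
p = 107172 (p = -30 + 6*(315 - 1*(-17552)) = -30 + 6*(315 + 17552) = -30 + 6*17867 = -30 + 107202 = 107172)
H - p = 49824 - 1*107172 = 49824 - 107172 = -57348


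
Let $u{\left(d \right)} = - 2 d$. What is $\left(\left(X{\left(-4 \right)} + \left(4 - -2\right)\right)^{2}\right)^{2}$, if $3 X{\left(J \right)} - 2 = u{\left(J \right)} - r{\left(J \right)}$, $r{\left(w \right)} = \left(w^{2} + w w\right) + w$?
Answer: $0$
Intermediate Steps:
$r{\left(w \right)} = w + 2 w^{2}$ ($r{\left(w \right)} = \left(w^{2} + w^{2}\right) + w = 2 w^{2} + w = w + 2 w^{2}$)
$X{\left(J \right)} = \frac{2}{3} - \frac{2 J}{3} - \frac{J \left(1 + 2 J\right)}{3}$ ($X{\left(J \right)} = \frac{2}{3} + \frac{- 2 J - J \left(1 + 2 J\right)}{3} = \frac{2}{3} - \left(\frac{2 J}{3} + \frac{J \left(1 + 2 J\right)}{3}\right) = \frac{2}{3} - \frac{2 J}{3} - \frac{J \left(1 + 2 J\right)}{3}$)
$\left(\left(X{\left(-4 \right)} + \left(4 - -2\right)\right)^{2}\right)^{2} = \left(\left(\left(\frac{2}{3} - -4 - \frac{2 \left(-4\right)^{2}}{3}\right) + \left(4 - -2\right)\right)^{2}\right)^{2} = \left(\left(\left(\frac{2}{3} + 4 - \frac{32}{3}\right) + \left(4 + 2\right)\right)^{2}\right)^{2} = \left(\left(\left(\frac{2}{3} + 4 - \frac{32}{3}\right) + 6\right)^{2}\right)^{2} = \left(\left(-6 + 6\right)^{2}\right)^{2} = \left(0^{2}\right)^{2} = 0^{2} = 0$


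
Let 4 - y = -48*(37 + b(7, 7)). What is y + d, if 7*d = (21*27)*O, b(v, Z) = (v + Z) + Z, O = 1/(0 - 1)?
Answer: 2707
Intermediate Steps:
O = -1 (O = 1/(-1) = -1)
b(v, Z) = v + 2*Z (b(v, Z) = (Z + v) + Z = v + 2*Z)
y = 2788 (y = 4 - (-48)*(37 + (7 + 2*7)) = 4 - (-48)*(37 + (7 + 14)) = 4 - (-48)*(37 + 21) = 4 - (-48)*58 = 4 - 1*(-2784) = 4 + 2784 = 2788)
d = -81 (d = ((21*27)*(-1))/7 = (567*(-1))/7 = (⅐)*(-567) = -81)
y + d = 2788 - 81 = 2707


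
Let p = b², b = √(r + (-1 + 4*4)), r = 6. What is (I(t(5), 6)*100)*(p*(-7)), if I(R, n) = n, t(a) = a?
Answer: -88200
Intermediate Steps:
b = √21 (b = √(6 + (-1 + 4*4)) = √(6 + (-1 + 16)) = √(6 + 15) = √21 ≈ 4.5826)
p = 21 (p = (√21)² = 21)
(I(t(5), 6)*100)*(p*(-7)) = (6*100)*(21*(-7)) = 600*(-147) = -88200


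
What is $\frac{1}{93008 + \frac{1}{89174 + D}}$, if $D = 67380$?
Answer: $\frac{156554}{14560774433} \approx 1.0752 \cdot 10^{-5}$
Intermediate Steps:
$\frac{1}{93008 + \frac{1}{89174 + D}} = \frac{1}{93008 + \frac{1}{89174 + 67380}} = \frac{1}{93008 + \frac{1}{156554}} = \frac{1}{\frac{14560774433}{156554}} = \frac{156554}{14560774433}$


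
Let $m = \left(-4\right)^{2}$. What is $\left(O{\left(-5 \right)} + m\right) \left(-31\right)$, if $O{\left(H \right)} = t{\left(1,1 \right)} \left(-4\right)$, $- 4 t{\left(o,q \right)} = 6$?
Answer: $-682$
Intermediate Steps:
$t{\left(o,q \right)} = - \frac{3}{2}$ ($t{\left(o,q \right)} = \left(- \frac{1}{4}\right) 6 = - \frac{3}{2}$)
$m = 16$
$O{\left(H \right)} = 6$ ($O{\left(H \right)} = \left(- \frac{3}{2}\right) \left(-4\right) = 6$)
$\left(O{\left(-5 \right)} + m\right) \left(-31\right) = \left(6 + 16\right) \left(-31\right) = 22 \left(-31\right) = -682$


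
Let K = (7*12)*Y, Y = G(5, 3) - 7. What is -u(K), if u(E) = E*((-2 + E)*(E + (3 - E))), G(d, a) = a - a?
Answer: -1040760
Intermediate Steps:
G(d, a) = 0
Y = -7 (Y = 0 - 7 = -7)
K = -588 (K = (7*12)*(-7) = 84*(-7) = -588)
u(E) = E*(-6 + 3*E) (u(E) = E*((-2 + E)*3) = E*(-6 + 3*E))
-u(K) = -3*(-588)*(-2 - 588) = -3*(-588)*(-590) = -1*1040760 = -1040760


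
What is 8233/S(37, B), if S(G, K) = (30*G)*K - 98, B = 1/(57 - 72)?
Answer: -8233/172 ≈ -47.866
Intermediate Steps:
B = -1/15 (B = 1/(-15) = -1/15 ≈ -0.066667)
S(G, K) = -98 + 30*G*K (S(G, K) = 30*G*K - 98 = -98 + 30*G*K)
8233/S(37, B) = 8233/(-98 + 30*37*(-1/15)) = 8233/(-98 - 74) = 8233/(-172) = 8233*(-1/172) = -8233/172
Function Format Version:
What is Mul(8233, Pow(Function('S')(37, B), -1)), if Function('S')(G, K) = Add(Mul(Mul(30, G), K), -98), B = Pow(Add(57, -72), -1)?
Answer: Rational(-8233, 172) ≈ -47.866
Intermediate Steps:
B = Rational(-1, 15) (B = Pow(-15, -1) = Rational(-1, 15) ≈ -0.066667)
Function('S')(G, K) = Add(-98, Mul(30, G, K)) (Function('S')(G, K) = Add(Mul(30, G, K), -98) = Add(-98, Mul(30, G, K)))
Mul(8233, Pow(Function('S')(37, B), -1)) = Mul(8233, Pow(Add(-98, Mul(30, 37, Rational(-1, 15))), -1)) = Mul(8233, Pow(Add(-98, -74), -1)) = Mul(8233, Pow(-172, -1)) = Mul(8233, Rational(-1, 172)) = Rational(-8233, 172)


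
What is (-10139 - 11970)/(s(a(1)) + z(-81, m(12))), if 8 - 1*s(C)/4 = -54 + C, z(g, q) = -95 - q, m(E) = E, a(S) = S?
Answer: -22109/137 ≈ -161.38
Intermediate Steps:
s(C) = 248 - 4*C (s(C) = 32 - 4*(-54 + C) = 32 + (216 - 4*C) = 248 - 4*C)
(-10139 - 11970)/(s(a(1)) + z(-81, m(12))) = (-10139 - 11970)/((248 - 4*1) + (-95 - 1*12)) = -22109/((248 - 4) + (-95 - 12)) = -22109/(244 - 107) = -22109/137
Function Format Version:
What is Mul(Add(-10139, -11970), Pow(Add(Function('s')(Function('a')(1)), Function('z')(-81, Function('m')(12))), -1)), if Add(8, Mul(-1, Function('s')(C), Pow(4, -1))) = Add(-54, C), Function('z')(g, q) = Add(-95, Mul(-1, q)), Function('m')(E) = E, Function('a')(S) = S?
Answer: Rational(-22109, 137) ≈ -161.38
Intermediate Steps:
Function('s')(C) = Add(248, Mul(-4, C)) (Function('s')(C) = Add(32, Mul(-4, Add(-54, C))) = Add(32, Add(216, Mul(-4, C))) = Add(248, Mul(-4, C)))
Mul(Add(-10139, -11970), Pow(Add(Function('s')(Function('a')(1)), Function('z')(-81, Function('m')(12))), -1)) = Mul(Add(-10139, -11970), Pow(Add(Add(248, Mul(-4, 1)), Add(-95, Mul(-1, 12))), -1)) = Mul(-22109, Pow(Add(Add(248, -4), Add(-95, -12)), -1)) = Mul(-22109, Pow(Add(244, -107), -1)) = Mul(-22109, Pow(137, -1)) = Mul(-22109, Rational(1, 137)) = Rational(-22109, 137)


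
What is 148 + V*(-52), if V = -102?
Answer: 5452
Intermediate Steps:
148 + V*(-52) = 148 - 102*(-52) = 148 + 5304 = 5452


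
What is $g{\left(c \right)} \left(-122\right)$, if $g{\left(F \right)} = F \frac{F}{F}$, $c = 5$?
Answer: $-610$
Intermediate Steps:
$g{\left(F \right)} = F$ ($g{\left(F \right)} = F 1 = F$)
$g{\left(c \right)} \left(-122\right) = 5 \left(-122\right) = -610$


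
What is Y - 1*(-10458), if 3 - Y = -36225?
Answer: 46686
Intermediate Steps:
Y = 36228 (Y = 3 - 1*(-36225) = 3 + 36225 = 36228)
Y - 1*(-10458) = 36228 - 1*(-10458) = 36228 + 10458 = 46686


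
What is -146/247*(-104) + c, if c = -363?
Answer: -5729/19 ≈ -301.53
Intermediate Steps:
-146/247*(-104) + c = -146/247*(-104) - 363 = 1168/19 - 363 = -5729/19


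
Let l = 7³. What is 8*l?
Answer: 2744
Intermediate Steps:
l = 343
8*l = 8*343 = 2744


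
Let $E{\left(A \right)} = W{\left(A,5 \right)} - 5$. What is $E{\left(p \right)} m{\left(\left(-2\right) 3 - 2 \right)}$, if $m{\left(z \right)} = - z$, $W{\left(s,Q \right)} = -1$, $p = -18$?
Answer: $-48$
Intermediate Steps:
$E{\left(A \right)} = -6$ ($E{\left(A \right)} = -1 - 5 = -6$)
$E{\left(p \right)} m{\left(\left(-2\right) 3 - 2 \right)} = - 6 \left(- (\left(-2\right) 3 - 2)\right) = - 6 \left(- (-6 - 2)\right) = - 6 \left(\left(-1\right) \left(-8\right)\right) = \left(-6\right) 8 = -48$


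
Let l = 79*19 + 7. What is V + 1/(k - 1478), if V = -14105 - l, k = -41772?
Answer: -675262251/43250 ≈ -15613.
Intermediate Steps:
l = 1508 (l = 1501 + 7 = 1508)
V = -15613 (V = -14105 - 1*1508 = -14105 - 1508 = -15613)
V + 1/(k - 1478) = -15613 + 1/(-41772 - 1478) = -15613 + 1/(-43250) = -15613 - 1/43250 = -675262251/43250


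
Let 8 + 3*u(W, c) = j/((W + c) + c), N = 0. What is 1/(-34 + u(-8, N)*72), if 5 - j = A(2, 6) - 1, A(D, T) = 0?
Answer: -1/244 ≈ -0.0040984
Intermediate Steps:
j = 6 (j = 5 - (0 - 1) = 5 - 1*(-1) = 5 + 1 = 6)
u(W, c) = -8/3 + 2/(W + 2*c) (u(W, c) = -8/3 + (6/((W + c) + c))/3 = -8/3 + (6/(W + 2*c))/3 = -8/3 + 2/(W + 2*c))
1/(-34 + u(-8, N)*72) = 1/(-34 + (2*(3 - 8*0 - 4*(-8))/(3*(-8 + 2*0)))*72) = 1/(-34 + (2*(3 + 0 + 32)/(3*(-8 + 0)))*72) = 1/(-34 + ((2/3)*35/(-8))*72) = 1/(-34 + ((2/3)*(-1/8)*35)*72) = 1/(-34 - 35/12*72) = 1/(-34 - 210) = 1/(-244) = -1/244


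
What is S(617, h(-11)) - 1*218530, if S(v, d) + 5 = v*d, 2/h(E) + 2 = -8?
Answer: -1093292/5 ≈ -2.1866e+5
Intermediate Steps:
h(E) = -⅕ (h(E) = 2/(-2 - 8) = 2/(-10) = 2*(-⅒) = -⅕)
S(v, d) = -5 + d*v (S(v, d) = -5 + v*d = -5 + d*v)
S(617, h(-11)) - 1*218530 = (-5 - ⅕*617) - 1*218530 = (-5 - 617/5) - 218530 = -642/5 - 218530 = -1093292/5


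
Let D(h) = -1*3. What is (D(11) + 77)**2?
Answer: 5476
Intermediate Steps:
D(h) = -3
(D(11) + 77)**2 = (-3 + 77)**2 = 74**2 = 5476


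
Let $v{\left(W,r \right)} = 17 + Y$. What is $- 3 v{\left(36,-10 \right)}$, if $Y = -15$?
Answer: $-6$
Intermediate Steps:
$v{\left(W,r \right)} = 2$ ($v{\left(W,r \right)} = 17 - 15 = 2$)
$- 3 v{\left(36,-10 \right)} = \left(-3\right) 2 = -6$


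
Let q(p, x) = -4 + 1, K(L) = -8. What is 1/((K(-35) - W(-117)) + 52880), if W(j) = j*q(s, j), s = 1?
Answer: 1/52521 ≈ 1.9040e-5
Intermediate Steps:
q(p, x) = -3
W(j) = -3*j (W(j) = j*(-3) = -3*j)
1/((K(-35) - W(-117)) + 52880) = 1/((-8 - (-3)*(-117)) + 52880) = 1/((-8 - 1*351) + 52880) = 1/((-8 - 351) + 52880) = 1/(-359 + 52880) = 1/52521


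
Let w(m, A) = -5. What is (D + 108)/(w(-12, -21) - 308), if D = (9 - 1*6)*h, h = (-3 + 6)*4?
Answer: -144/313 ≈ -0.46006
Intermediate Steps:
h = 12 (h = 3*4 = 12)
D = 36 (D = (9 - 1*6)*12 = (9 - 6)*12 = 3*12 = 36)
(D + 108)/(w(-12, -21) - 308) = (36 + 108)/(-5 - 308) = 144/(-313) = -1/313*144 = -144/313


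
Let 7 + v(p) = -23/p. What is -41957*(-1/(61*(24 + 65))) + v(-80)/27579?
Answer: 30855884289/3992703760 ≈ 7.7281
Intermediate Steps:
v(p) = -7 - 23/p
-41957*(-1/(61*(24 + 65))) + v(-80)/27579 = -41957*(-1/(61*(24 + 65))) + (-7 - 23/(-80))/27579 = -41957/((-61*89)) + (-7 - 23*(-1/80))*(1/27579) = -41957/(-5429) + (-7 + 23/80)*(1/27579) = -41957*(-1/5429) - 537/80*1/27579 = 41957/5429 - 179/735440 = 30855884289/3992703760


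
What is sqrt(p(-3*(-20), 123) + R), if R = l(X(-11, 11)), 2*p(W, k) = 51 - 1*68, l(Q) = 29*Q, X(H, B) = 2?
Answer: 3*sqrt(22)/2 ≈ 7.0356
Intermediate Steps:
p(W, k) = -17/2 (p(W, k) = (51 - 1*68)/2 = (51 - 68)/2 = (1/2)*(-17) = -17/2)
R = 58 (R = 29*2 = 58)
sqrt(p(-3*(-20), 123) + R) = sqrt(-17/2 + 58) = sqrt(99/2) = 3*sqrt(22)/2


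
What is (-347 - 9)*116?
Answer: -41296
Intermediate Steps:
(-347 - 9)*116 = -356*116 = -41296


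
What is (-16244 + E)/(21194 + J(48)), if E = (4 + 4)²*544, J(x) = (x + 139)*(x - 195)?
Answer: -18572/6295 ≈ -2.9503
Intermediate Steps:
J(x) = (-195 + x)*(139 + x) (J(x) = (139 + x)*(-195 + x) = (-195 + x)*(139 + x))
E = 34816 (E = 8²*544 = 64*544 = 34816)
(-16244 + E)/(21194 + J(48)) = (-16244 + 34816)/(21194 + (-27105 + 48² - 56*48)) = 18572/(21194 + (-27105 + 2304 - 2688)) = 18572/(21194 - 27489) = 18572/(-6295) = 18572*(-1/6295) = -18572/6295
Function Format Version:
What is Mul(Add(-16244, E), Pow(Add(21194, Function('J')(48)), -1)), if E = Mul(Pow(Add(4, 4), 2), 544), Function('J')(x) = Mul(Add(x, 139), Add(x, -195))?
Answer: Rational(-18572, 6295) ≈ -2.9503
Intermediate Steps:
Function('J')(x) = Mul(Add(-195, x), Add(139, x)) (Function('J')(x) = Mul(Add(139, x), Add(-195, x)) = Mul(Add(-195, x), Add(139, x)))
E = 34816 (E = Mul(Pow(8, 2), 544) = Mul(64, 544) = 34816)
Mul(Add(-16244, E), Pow(Add(21194, Function('J')(48)), -1)) = Mul(Add(-16244, 34816), Pow(Add(21194, Add(-27105, Pow(48, 2), Mul(-56, 48))), -1)) = Mul(18572, Pow(Add(21194, Add(-27105, 2304, -2688)), -1)) = Mul(18572, Pow(Add(21194, -27489), -1)) = Mul(18572, Pow(-6295, -1)) = Mul(18572, Rational(-1, 6295)) = Rational(-18572, 6295)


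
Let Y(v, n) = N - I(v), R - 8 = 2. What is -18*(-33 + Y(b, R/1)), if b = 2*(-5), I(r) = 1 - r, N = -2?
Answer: 828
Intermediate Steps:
R = 10 (R = 8 + 2 = 10)
b = -10
Y(v, n) = -3 + v (Y(v, n) = -2 - (1 - v) = -2 + (-1 + v) = -3 + v)
-18*(-33 + Y(b, R/1)) = -18*(-33 + (-3 - 10)) = -18*(-33 - 13) = -18*(-46) = 828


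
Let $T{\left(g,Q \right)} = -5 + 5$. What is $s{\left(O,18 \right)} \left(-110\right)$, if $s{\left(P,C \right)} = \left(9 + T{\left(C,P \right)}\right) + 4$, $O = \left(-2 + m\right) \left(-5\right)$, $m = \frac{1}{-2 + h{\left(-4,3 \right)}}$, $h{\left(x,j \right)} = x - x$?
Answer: $-1430$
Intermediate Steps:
$h{\left(x,j \right)} = 0$
$m = - \frac{1}{2}$ ($m = \frac{1}{-2 + 0} = \frac{1}{-2} = - \frac{1}{2} \approx -0.5$)
$T{\left(g,Q \right)} = 0$
$O = \frac{25}{2}$ ($O = \left(-2 - \frac{1}{2}\right) \left(-5\right) = \left(- \frac{5}{2}\right) \left(-5\right) = \frac{25}{2} \approx 12.5$)
$s{\left(P,C \right)} = 13$ ($s{\left(P,C \right)} = \left(9 + 0\right) + 4 = 9 + 4 = 13$)
$s{\left(O,18 \right)} \left(-110\right) = 13 \left(-110\right) = -1430$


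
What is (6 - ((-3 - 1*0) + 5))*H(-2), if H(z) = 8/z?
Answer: -16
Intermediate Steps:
(6 - ((-3 - 1*0) + 5))*H(-2) = (6 - ((-3 - 1*0) + 5))*(8/(-2)) = (6 - ((-3 + 0) + 5))*(8*(-½)) = (6 - (-3 + 5))*(-4) = (6 - 1*2)*(-4) = (6 - 2)*(-4) = 4*(-4) = -16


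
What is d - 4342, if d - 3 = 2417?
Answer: -1922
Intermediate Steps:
d = 2420 (d = 3 + 2417 = 2420)
d - 4342 = 2420 - 4342 = -1922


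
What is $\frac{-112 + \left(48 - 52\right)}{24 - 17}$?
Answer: $- \frac{116}{7} \approx -16.571$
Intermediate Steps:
$\frac{-112 + \left(48 - 52\right)}{24 - 17} = \frac{-112 - 4}{7} = \frac{1}{7} \left(-116\right) = - \frac{116}{7}$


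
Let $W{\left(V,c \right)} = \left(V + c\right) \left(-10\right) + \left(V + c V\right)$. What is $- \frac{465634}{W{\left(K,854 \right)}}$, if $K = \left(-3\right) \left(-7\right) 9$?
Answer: $- \frac{465634}{151165} \approx -3.0803$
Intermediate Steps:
$K = 189$ ($K = 21 \cdot 9 = 189$)
$W{\left(V,c \right)} = - 10 c - 9 V + V c$ ($W{\left(V,c \right)} = \left(- 10 V - 10 c\right) + \left(V + V c\right) = - 10 c - 9 V + V c$)
$- \frac{465634}{W{\left(K,854 \right)}} = - \frac{465634}{\left(-10\right) 854 - 1701 + 189 \cdot 854} = - \frac{465634}{-8540 - 1701 + 161406} = - \frac{465634}{151165}$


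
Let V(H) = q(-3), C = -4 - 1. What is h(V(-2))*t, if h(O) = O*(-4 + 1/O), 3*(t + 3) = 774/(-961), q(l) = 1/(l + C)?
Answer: -9423/1922 ≈ -4.9027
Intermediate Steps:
C = -5
q(l) = 1/(-5 + l) (q(l) = 1/(l - 5) = 1/(-5 + l))
V(H) = -⅛ (V(H) = 1/(-5 - 3) = 1/(-8) = -⅛)
t = -3141/961 (t = -3 + (774/(-961))/3 = -3 + (774*(-1/961))/3 = -3 + (⅓)*(-774/961) = -3 - 258/961 = -3141/961 ≈ -3.2685)
h(O) = O*(-4 + 1/O)
h(V(-2))*t = (1 - 4*(-⅛))*(-3141/961) = (1 + ½)*(-3141/961) = (3/2)*(-3141/961) = -9423/1922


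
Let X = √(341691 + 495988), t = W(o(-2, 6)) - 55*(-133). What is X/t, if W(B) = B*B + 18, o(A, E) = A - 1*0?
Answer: √837679/7337 ≈ 0.12474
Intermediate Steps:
o(A, E) = A (o(A, E) = A + 0 = A)
W(B) = 18 + B² (W(B) = B² + 18 = 18 + B²)
t = 7337 (t = (18 + (-2)²) - 55*(-133) = (18 + 4) + 7315 = 22 + 7315 = 7337)
X = √837679 ≈ 915.25
X/t = √837679/7337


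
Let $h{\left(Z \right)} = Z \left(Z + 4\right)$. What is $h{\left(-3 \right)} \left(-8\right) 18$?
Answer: $432$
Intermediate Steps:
$h{\left(Z \right)} = Z \left(4 + Z\right)$
$h{\left(-3 \right)} \left(-8\right) 18 = - 3 \left(4 - 3\right) \left(-8\right) 18 = \left(-3\right) 1 \left(-8\right) 18 = \left(-3\right) \left(-8\right) 18 = 24 \cdot 18 = 432$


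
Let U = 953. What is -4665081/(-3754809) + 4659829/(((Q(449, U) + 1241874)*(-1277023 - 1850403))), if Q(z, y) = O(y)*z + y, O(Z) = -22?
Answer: 1998703679749204837/1608709015925872074 ≈ 1.2424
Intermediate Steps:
Q(z, y) = y - 22*z (Q(z, y) = -22*z + y = y - 22*z)
-4665081/(-3754809) + 4659829/(((Q(449, U) + 1241874)*(-1277023 - 1850403))) = -4665081/(-3754809) + 4659829/((((953 - 22*449) + 1241874)*(-1277023 - 1850403))) = -4665081*(-1/3754809) + 4659829/((((953 - 9878) + 1241874)*(-3127426))) = 1555027/1251603 + 4659829/(((-8925 + 1241874)*(-3127426))) = 1555027/1251603 + 4659829/((1232949*(-3127426))) = 1555027/1251603 + 4659829/(-3855956759274) = 1555027/1251603 + 4659829*(-1/3855956759274) = 1555027/1251603 - 4659829/3855956759274 = 1998703679749204837/1608709015925872074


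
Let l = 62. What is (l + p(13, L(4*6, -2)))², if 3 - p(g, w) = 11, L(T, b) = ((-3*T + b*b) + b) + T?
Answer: 2916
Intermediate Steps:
L(T, b) = b + b² - 2*T (L(T, b) = ((-3*T + b²) + b) + T = ((b² - 3*T) + b) + T = (b + b² - 3*T) + T = b + b² - 2*T)
p(g, w) = -8 (p(g, w) = 3 - 1*11 = 3 - 11 = -8)
(l + p(13, L(4*6, -2)))² = (62 - 8)² = 54² = 2916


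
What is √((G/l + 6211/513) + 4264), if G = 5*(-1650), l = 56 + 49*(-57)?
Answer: √937338444094269/468027 ≈ 65.415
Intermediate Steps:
l = -2737 (l = 56 - 2793 = -2737)
G = -8250
√((G/l + 6211/513) + 4264) = √((-8250/(-2737) + 6211/513) + 4264) = √((-8250*(-1/2737) + 6211*(1/513)) + 4264) = √((8250/2737 + 6211/513) + 4264) = √(21231757/1404081 + 4264) = √(6008233141/1404081) = √937338444094269/468027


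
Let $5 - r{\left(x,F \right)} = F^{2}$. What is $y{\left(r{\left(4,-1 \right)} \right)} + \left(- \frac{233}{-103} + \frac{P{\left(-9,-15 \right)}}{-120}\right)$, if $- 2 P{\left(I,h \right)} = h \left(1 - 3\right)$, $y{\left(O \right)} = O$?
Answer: $\frac{5263}{824} \approx 6.3871$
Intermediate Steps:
$r{\left(x,F \right)} = 5 - F^{2}$
$P{\left(I,h \right)} = h$ ($P{\left(I,h \right)} = - \frac{h \left(1 - 3\right)}{2} = - \frac{h \left(-2\right)}{2} = - \frac{\left(-2\right) h}{2} = h$)
$y{\left(r{\left(4,-1 \right)} \right)} + \left(- \frac{233}{-103} + \frac{P{\left(-9,-15 \right)}}{-120}\right) = \left(5 - \left(-1\right)^{2}\right) - \left(- \frac{233}{103} - \frac{1}{8}\right) = \left(5 - 1\right) - - \frac{1967}{824} = \left(5 - 1\right) + \left(\frac{233}{103} + \frac{1}{8}\right) = 4 + \frac{1967}{824} = \frac{5263}{824}$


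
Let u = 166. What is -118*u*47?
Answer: -920636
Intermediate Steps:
-118*u*47 = -118*166*47 = -19588*47 = -920636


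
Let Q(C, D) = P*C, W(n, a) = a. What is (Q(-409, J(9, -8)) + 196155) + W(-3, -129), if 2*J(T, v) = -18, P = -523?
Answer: 409933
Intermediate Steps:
J(T, v) = -9 (J(T, v) = (½)*(-18) = -9)
Q(C, D) = -523*C
(Q(-409, J(9, -8)) + 196155) + W(-3, -129) = (-523*(-409) + 196155) - 129 = (213907 + 196155) - 129 = 410062 - 129 = 409933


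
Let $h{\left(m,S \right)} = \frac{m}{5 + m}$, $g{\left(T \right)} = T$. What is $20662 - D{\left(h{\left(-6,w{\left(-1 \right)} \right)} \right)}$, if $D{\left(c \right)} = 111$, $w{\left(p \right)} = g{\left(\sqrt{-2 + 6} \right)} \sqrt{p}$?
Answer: $20551$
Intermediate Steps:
$w{\left(p \right)} = 2 \sqrt{p}$ ($w{\left(p \right)} = \sqrt{-2 + 6} \sqrt{p} = \sqrt{4} \sqrt{p} = 2 \sqrt{p}$)
$20662 - D{\left(h{\left(-6,w{\left(-1 \right)} \right)} \right)} = 20662 - 111 = 20551$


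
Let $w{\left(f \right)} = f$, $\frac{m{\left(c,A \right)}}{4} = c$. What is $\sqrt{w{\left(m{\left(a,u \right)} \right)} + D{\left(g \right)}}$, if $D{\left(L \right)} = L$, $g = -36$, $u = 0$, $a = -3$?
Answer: $4 i \sqrt{3} \approx 6.9282 i$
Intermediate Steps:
$m{\left(c,A \right)} = 4 c$
$\sqrt{w{\left(m{\left(a,u \right)} \right)} + D{\left(g \right)}} = \sqrt{4 \left(-3\right) - 36} = \sqrt{-12 - 36} = \sqrt{-48} = 4 i \sqrt{3}$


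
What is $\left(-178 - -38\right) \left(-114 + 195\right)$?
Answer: $-11340$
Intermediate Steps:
$\left(-178 - -38\right) \left(-114 + 195\right) = \left(-178 + 38\right) 81 = \left(-140\right) 81 = -11340$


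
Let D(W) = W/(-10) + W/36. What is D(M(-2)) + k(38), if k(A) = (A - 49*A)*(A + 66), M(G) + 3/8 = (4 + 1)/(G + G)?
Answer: -273162071/1440 ≈ -1.8970e+5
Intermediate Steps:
M(G) = -3/8 + 5/(2*G) (M(G) = -3/8 + (4 + 1)/(G + G) = -3/8 + 5/((2*G)) = -3/8 + 5*(1/(2*G)) = -3/8 + 5/(2*G))
D(W) = -13*W/180 (D(W) = W*(-⅒) + W*(1/36) = -W/10 + W/36 = -13*W/180)
k(A) = -48*A*(66 + A) (k(A) = (-48*A)*(66 + A) = -48*A*(66 + A))
D(M(-2)) + k(38) = -13*(20 - 3*(-2))/(1440*(-2)) - 48*38*(66 + 38) = -13*(-1)*(20 + 6)/(1440*2) - 48*38*104 = -13*(-1)*26/(1440*2) - 189696 = -13/180*(-13/8) - 189696 = 169/1440 - 189696 = -273162071/1440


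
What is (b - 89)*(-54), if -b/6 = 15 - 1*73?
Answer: -13986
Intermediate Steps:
b = 348 (b = -6*(15 - 1*73) = -6*(15 - 73) = -6*(-58) = 348)
(b - 89)*(-54) = (348 - 89)*(-54) = 259*(-54) = -13986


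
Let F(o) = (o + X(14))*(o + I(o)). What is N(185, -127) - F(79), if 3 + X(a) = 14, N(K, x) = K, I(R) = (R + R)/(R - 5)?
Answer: -263335/37 ≈ -7117.2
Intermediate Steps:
I(R) = 2*R/(-5 + R) (I(R) = (2*R)/(-5 + R) = 2*R/(-5 + R))
X(a) = 11 (X(a) = -3 + 14 = 11)
F(o) = (11 + o)*(o + 2*o/(-5 + o)) (F(o) = (o + 11)*(o + 2*o/(-5 + o)) = (11 + o)*(o + 2*o/(-5 + o)))
N(185, -127) - F(79) = 185 - 79*(-33 + 79² + 8*79)/(-5 + 79) = 185 - 79*(-33 + 6241 + 632)/74 = 185 - 79*6840/74 = 185 - 1*270180/37 = 185 - 270180/37 = -263335/37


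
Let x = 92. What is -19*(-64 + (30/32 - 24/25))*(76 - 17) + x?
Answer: 28744489/400 ≈ 71861.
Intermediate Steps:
-19*(-64 + (30/32 - 24/25))*(76 - 17) + x = -19*(-64 + (30/32 - 24/25))*(76 - 17) + 92 = -19*(-64 + (30*(1/32) - 24*1/25))*59 + 92 = -19*(-64 + (15/16 - 24/25))*59 + 92 = -19*(-64 - 9/400)*59 + 92 = -(-486571)*59/400 + 92 = -19*(-1510931/400) + 92 = 28707689/400 + 92 = 28744489/400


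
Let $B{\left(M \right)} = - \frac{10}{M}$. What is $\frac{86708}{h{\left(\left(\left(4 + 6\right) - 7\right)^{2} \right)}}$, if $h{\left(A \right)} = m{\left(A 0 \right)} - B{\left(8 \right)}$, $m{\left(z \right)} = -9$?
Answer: $- \frac{346832}{31} \approx -11188.0$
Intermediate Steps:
$h{\left(A \right)} = - \frac{31}{4}$ ($h{\left(A \right)} = -9 - - \frac{10}{8} = -9 - \left(-10\right) \frac{1}{8} = -9 - - \frac{5}{4} = -9 + \frac{5}{4} = - \frac{31}{4}$)
$\frac{86708}{h{\left(\left(\left(4 + 6\right) - 7\right)^{2} \right)}} = \frac{86708}{- \frac{31}{4}} = 86708 \left(- \frac{4}{31}\right) = - \frac{346832}{31}$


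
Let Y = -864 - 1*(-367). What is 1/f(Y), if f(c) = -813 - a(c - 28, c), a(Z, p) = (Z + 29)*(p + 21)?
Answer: -1/236909 ≈ -4.2210e-6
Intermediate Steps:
a(Z, p) = (21 + p)*(29 + Z) (a(Z, p) = (29 + Z)*(21 + p) = (21 + p)*(29 + Z))
Y = -497 (Y = -864 + 367 = -497)
f(c) = -834 - 50*c - c*(-28 + c) (f(c) = -813 - (609 + 21*(c - 28) + 29*c + (c - 28)*c) = -813 - (609 + 21*(-28 + c) + 29*c + (-28 + c)*c) = -813 - (609 + (-588 + 21*c) + 29*c + c*(-28 + c)) = -813 - (21 + 50*c + c*(-28 + c)) = -813 + (-21 - 50*c - c*(-28 + c)) = -834 - 50*c - c*(-28 + c))
1/f(Y) = 1/(-834 - 1*(-497)**2 - 22*(-497)) = 1/(-834 - 1*247009 + 10934) = 1/(-834 - 247009 + 10934) = 1/(-236909) = -1/236909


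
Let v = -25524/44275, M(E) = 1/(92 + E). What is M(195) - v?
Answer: 1052809/1815275 ≈ 0.57997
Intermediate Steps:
v = -25524/44275 (v = -25524*1/44275 = -25524/44275 ≈ -0.57649)
M(195) - v = 1/(92 + 195) - 1*(-25524/44275) = 1/287 + 25524/44275 = 1052809/1815275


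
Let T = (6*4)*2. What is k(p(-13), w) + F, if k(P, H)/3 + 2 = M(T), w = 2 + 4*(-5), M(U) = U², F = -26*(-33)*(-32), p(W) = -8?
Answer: -20550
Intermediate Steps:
F = -27456 (F = 858*(-32) = -27456)
T = 48 (T = 24*2 = 48)
w = -18 (w = 2 - 20 = -18)
k(P, H) = 6906 (k(P, H) = -6 + 3*48² = -6 + 3*2304 = -6 + 6912 = 6906)
k(p(-13), w) + F = 6906 - 27456 = -20550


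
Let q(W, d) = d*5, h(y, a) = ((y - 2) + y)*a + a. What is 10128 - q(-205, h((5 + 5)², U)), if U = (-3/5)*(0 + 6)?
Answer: 13710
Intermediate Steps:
U = -18/5 (U = -3*⅕*6 = -⅗*6 = -18/5 ≈ -3.6000)
h(y, a) = a + a*(-2 + 2*y) (h(y, a) = ((-2 + y) + y)*a + a = (-2 + 2*y)*a + a = a*(-2 + 2*y) + a = a + a*(-2 + 2*y))
q(W, d) = 5*d
10128 - q(-205, h((5 + 5)², U)) = 10128 - 5*(-18*(-1 + 2*(5 + 5)²)/5) = 10128 - 5*(-18*(-1 + 2*10²)/5) = 10128 - 5*(-18*(-1 + 2*100)/5) = 10128 - 5*(-18*(-1 + 200)/5) = 10128 - 5*(-18/5*199) = 10128 - 5*(-3582)/5 = 10128 - 1*(-3582) = 10128 + 3582 = 13710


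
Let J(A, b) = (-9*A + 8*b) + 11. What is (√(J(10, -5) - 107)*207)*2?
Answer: 414*I*√226 ≈ 6223.8*I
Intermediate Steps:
J(A, b) = 11 - 9*A + 8*b
(√(J(10, -5) - 107)*207)*2 = (√((11 - 9*10 + 8*(-5)) - 107)*207)*2 = (√((11 - 90 - 40) - 107)*207)*2 = (√(-119 - 107)*207)*2 = (√(-226)*207)*2 = ((I*√226)*207)*2 = (207*I*√226)*2 = 414*I*√226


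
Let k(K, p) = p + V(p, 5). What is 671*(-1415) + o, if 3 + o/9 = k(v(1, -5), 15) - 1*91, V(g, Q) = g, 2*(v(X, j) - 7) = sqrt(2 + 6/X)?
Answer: -950041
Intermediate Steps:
v(X, j) = 7 + sqrt(2 + 6/X)/2
k(K, p) = 2*p (k(K, p) = p + p = 2*p)
o = -576 (o = -27 + 9*(2*15 - 1*91) = -27 + 9*(30 - 91) = -27 + 9*(-61) = -27 - 549 = -576)
671*(-1415) + o = 671*(-1415) - 576 = -949465 - 576 = -950041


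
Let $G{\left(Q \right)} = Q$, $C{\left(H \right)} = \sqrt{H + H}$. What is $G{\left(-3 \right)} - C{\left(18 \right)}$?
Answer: $-9$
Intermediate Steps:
$C{\left(H \right)} = \sqrt{2} \sqrt{H}$ ($C{\left(H \right)} = \sqrt{2 H} = \sqrt{2} \sqrt{H}$)
$G{\left(-3 \right)} - C{\left(18 \right)} = -3 - \sqrt{2} \sqrt{18} = -3 - \sqrt{2} \cdot 3 \sqrt{2} = -3 - 6 = -9$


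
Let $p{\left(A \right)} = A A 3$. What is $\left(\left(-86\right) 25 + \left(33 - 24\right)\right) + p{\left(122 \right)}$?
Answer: $42511$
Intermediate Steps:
$p{\left(A \right)} = 3 A^{2}$ ($p{\left(A \right)} = A^{2} \cdot 3 = 3 A^{2}$)
$\left(\left(-86\right) 25 + \left(33 - 24\right)\right) + p{\left(122 \right)} = \left(\left(-86\right) 25 + \left(33 - 24\right)\right) + 3 \cdot 122^{2} = \left(-2150 + 9\right) + 3 \cdot 14884 = -2141 + 44652 = 42511$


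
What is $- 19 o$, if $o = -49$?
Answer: $931$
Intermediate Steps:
$- 19 o = \left(-19\right) \left(-49\right) = 931$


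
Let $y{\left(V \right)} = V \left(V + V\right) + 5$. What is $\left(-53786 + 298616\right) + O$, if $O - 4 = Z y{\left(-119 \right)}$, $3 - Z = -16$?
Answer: $783047$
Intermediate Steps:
$Z = 19$ ($Z = 3 - -16 = 3 + 16 = 19$)
$y{\left(V \right)} = 5 + 2 V^{2}$ ($y{\left(V \right)} = V 2 V + 5 = 2 V^{2} + 5 = 5 + 2 V^{2}$)
$O = 538217$ ($O = 4 + 19 \left(5 + 2 \left(-119\right)^{2}\right) = 4 + 19 \left(5 + 2 \cdot 14161\right) = 4 + 19 \left(5 + 28322\right) = 4 + 19 \cdot 28327 = 4 + 538213 = 538217$)
$\left(-53786 + 298616\right) + O = \left(-53786 + 298616\right) + 538217 = 244830 + 538217 = 783047$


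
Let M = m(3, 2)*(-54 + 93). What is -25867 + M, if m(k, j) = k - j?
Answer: -25828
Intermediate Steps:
M = 39 (M = (3 - 1*2)*(-54 + 93) = (3 - 2)*39 = 1*39 = 39)
-25867 + M = -25867 + 39 = -25828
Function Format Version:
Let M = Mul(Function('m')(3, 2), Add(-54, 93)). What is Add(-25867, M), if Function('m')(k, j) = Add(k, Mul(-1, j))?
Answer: -25828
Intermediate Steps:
M = 39 (M = Mul(Add(3, Mul(-1, 2)), Add(-54, 93)) = Mul(Add(3, -2), 39) = Mul(1, 39) = 39)
Add(-25867, M) = Add(-25867, 39) = -25828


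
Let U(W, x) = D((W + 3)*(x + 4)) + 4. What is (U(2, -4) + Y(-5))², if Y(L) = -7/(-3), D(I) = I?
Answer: 361/9 ≈ 40.111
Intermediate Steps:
Y(L) = 7/3 (Y(L) = -7*(-⅓) = 7/3)
U(W, x) = 4 + (3 + W)*(4 + x) (U(W, x) = (W + 3)*(x + 4) + 4 = (3 + W)*(4 + x) + 4 = 4 + (3 + W)*(4 + x))
(U(2, -4) + Y(-5))² = ((16 + 3*(-4) + 4*2 + 2*(-4)) + 7/3)² = ((16 - 12 + 8 - 8) + 7/3)² = (4 + 7/3)² = (19/3)² = 361/9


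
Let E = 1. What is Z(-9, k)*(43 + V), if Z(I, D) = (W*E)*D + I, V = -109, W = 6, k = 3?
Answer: -594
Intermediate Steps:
Z(I, D) = I + 6*D (Z(I, D) = (6*1)*D + I = 6*D + I = I + 6*D)
Z(-9, k)*(43 + V) = (-9 + 6*3)*(43 - 109) = (-9 + 18)*(-66) = 9*(-66) = -594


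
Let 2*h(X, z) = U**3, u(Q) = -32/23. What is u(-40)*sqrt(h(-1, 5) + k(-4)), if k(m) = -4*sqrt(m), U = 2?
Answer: -64*sqrt(1 - 2*I)/23 ≈ -3.5395 + 2.1876*I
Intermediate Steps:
u(Q) = -32/23 (u(Q) = -32*1/23 = -32/23)
h(X, z) = 4 (h(X, z) = (1/2)*2**3 = (1/2)*8 = 4)
u(-40)*sqrt(h(-1, 5) + k(-4)) = -32*sqrt(4 - 8*I)/23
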